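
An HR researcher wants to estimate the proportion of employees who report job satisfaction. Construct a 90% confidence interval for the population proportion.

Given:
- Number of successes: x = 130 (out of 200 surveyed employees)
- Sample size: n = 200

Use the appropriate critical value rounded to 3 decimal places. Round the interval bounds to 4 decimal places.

Sample proportion: p̂ = 130/200 = 0.650000

Check conditions for normal approximation:
  np̂ = 130 ≥ 10 ✓
  n(1-p̂) = 70 ≥ 10 ✓

The sample is large enough, so use a z-interval (normal approximation) for the proportion.

For 90% confidence, z* = 1.645 (from standard normal table)

Standard error: SE = √(p̂(1-p̂)/n) = √(0.650000×0.350000/200) = 0.03372684

Margin of error: E = z* × SE = 1.645 × 0.03372684 = 0.055481

Z-interval: p̂ ± E = 0.650000 ± 0.055481 = (0.594519, 0.705481)

Rounded to 4 decimal places:

(0.5945, 0.7055)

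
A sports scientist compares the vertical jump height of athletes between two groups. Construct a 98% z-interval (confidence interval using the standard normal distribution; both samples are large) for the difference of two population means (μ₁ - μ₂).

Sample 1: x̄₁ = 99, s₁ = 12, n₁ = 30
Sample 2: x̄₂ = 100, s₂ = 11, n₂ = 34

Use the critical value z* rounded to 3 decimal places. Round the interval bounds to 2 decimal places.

Both samples are large (n₁ = 30 ≥ 30, n₂ = 34 ≥ 30), so a z-interval for the difference of means applies.

Point estimate: x̄₁ - x̄₂ = 99 - 100 = -1

Standard error: SE = √(s₁²/n₁ + s₂²/n₂)
= √(12²/30 + 11²/34)
= √(4.800000 + 3.558824)
= 2.891163

For 98% confidence, z* = 2.326 (from standard normal table)
Margin of error: E = z* × SE = 2.326 × 2.891163 = 6.7248

Z-interval: (x̄₁ - x̄₂) ± E = -1 ± 6.7248 = (-7.7248, 5.7248)

Rounded to 2 decimal places:

(-7.72, 5.72)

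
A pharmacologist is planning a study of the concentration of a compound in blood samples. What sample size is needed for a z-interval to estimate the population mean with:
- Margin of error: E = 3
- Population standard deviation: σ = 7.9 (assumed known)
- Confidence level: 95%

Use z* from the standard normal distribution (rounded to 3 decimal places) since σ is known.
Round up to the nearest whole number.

Using z* since population σ is known (z-interval formula).

For 95% confidence, z* = 1.96 (from standard normal table)

Sample size formula for z-interval: n = (z*σ/E)²

n = (1.96 × 7.9 / 3)²
  = (5.161333)²
  = 26.6394

Round up to the nearest whole number: n = 27

27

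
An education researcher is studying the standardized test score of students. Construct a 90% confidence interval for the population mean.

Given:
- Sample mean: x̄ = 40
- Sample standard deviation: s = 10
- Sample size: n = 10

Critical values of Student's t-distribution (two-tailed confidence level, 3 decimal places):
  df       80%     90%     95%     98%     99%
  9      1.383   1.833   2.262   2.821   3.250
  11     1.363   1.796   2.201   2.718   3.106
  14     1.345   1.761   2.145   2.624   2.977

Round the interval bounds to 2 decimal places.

The population standard deviation σ is unknown (only the sample standard deviation s is given), so use a t-interval with df = n - 1 = 10 - 1 = 9.

For 90% confidence with df = 9, t* = 1.833 (from t-table)

Standard error: SE = s/√n = 10/√10 = 3.162278

Margin of error: E = t* × SE = 1.833 × 3.162278 = 5.7965

T-interval: x̄ ± E = 40 ± 5.7965 = (34.2035, 45.7965)

Rounded to 2 decimal places:

(34.20, 45.80)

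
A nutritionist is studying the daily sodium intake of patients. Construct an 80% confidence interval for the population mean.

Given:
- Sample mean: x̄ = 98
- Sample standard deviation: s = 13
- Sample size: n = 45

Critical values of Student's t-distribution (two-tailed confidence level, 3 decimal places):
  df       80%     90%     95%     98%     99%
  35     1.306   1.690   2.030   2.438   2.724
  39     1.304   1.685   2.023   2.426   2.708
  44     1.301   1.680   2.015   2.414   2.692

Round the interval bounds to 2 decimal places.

The population standard deviation σ is unknown (only the sample standard deviation s is given), so use a t-interval with df = n - 1 = 45 - 1 = 44.

For 80% confidence with df = 44, t* = 1.301 (from t-table)

Standard error: SE = s/√n = 13/√45 = 1.937926

Margin of error: E = t* × SE = 1.301 × 1.937926 = 2.5212

T-interval: x̄ ± E = 98 ± 2.5212 = (95.4788, 100.5212)

Rounded to 2 decimal places:

(95.48, 100.52)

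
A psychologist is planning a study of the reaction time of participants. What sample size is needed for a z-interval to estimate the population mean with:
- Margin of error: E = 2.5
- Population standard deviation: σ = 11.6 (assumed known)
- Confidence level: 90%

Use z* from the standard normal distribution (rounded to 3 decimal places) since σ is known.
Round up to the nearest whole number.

Using z* since population σ is known (z-interval formula).

For 90% confidence, z* = 1.645 (from standard normal table)

Sample size formula for z-interval: n = (z*σ/E)²

n = (1.645 × 11.6 / 2.5)²
  = (7.632800)²
  = 58.2596

Round up to the nearest whole number: n = 59

59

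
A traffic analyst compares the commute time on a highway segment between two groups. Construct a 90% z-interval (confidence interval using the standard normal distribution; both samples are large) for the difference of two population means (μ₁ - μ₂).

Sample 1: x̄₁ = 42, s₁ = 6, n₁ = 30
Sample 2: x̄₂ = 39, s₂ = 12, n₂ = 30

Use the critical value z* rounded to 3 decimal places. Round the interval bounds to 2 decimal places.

Both samples are large (n₁ = 30 ≥ 30, n₂ = 30 ≥ 30), so a z-interval for the difference of means applies.

Point estimate: x̄₁ - x̄₂ = 42 - 39 = 3

Standard error: SE = √(s₁²/n₁ + s₂²/n₂)
= √(6²/30 + 12²/30)
= √(1.200000 + 4.800000)
= 2.449490

For 90% confidence, z* = 1.645 (from standard normal table)
Margin of error: E = z* × SE = 1.645 × 2.449490 = 4.0294

Z-interval: (x̄₁ - x̄₂) ± E = 3 ± 4.0294 = (-1.0294, 7.0294)

Rounded to 2 decimal places:

(-1.03, 7.03)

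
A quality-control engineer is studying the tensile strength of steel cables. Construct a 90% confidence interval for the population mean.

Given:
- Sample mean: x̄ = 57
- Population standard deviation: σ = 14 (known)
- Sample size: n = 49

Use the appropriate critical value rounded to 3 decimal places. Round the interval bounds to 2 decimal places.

The population standard deviation σ is known, so use a z-interval (standard normal critical value).

For 90% confidence, z* = 1.645 (from standard normal table)

Standard error: SE = σ/√n = 14/√49 = 2.000000

Margin of error: E = z* × SE = 1.645 × 2.000000 = 3.2900

Z-interval: x̄ ± E = 57 ± 3.2900 = (53.7100, 60.2900)

Rounded to 2 decimal places:

(53.71, 60.29)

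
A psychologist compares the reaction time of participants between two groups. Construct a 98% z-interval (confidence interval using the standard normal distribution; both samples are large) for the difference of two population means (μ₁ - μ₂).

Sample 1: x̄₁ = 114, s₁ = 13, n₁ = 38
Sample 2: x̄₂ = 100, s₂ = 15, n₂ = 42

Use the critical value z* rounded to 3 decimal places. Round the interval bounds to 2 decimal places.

Both samples are large (n₁ = 38 ≥ 30, n₂ = 42 ≥ 30), so a z-interval for the difference of means applies.

Point estimate: x̄₁ - x̄₂ = 114 - 100 = 14

Standard error: SE = √(s₁²/n₁ + s₂²/n₂)
= √(13²/38 + 15²/42)
= √(4.447368 + 5.357143)
= 3.131216

For 98% confidence, z* = 2.326 (from standard normal table)
Margin of error: E = z* × SE = 2.326 × 3.131216 = 7.2832

Z-interval: (x̄₁ - x̄₂) ± E = 14 ± 7.2832 = (6.7168, 21.2832)

Rounded to 2 decimal places:

(6.72, 21.28)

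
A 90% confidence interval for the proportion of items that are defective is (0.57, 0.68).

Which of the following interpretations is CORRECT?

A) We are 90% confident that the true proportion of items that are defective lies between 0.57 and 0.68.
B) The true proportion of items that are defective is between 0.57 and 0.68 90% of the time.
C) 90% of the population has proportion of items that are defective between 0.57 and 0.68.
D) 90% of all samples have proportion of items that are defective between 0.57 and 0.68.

A confidence interval represents our confidence in the procedure, not a probability statement about the parameter.

Key concept: If we repeated this sampling process many times and computed a 90% CI each time, about 90% of those intervals would contain the true population parameter.

For this specific interval (0.57, 0.68):
- Midpoint (point estimate): 0.625
- Margin of error: 0.055

The correct interpretation is the one stating confidence that the true parameter lies in the interval — option A.

A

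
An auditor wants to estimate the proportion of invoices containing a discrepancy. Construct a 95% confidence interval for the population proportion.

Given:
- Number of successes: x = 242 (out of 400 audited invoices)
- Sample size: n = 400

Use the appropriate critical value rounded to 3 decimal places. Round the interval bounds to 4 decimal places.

Sample proportion: p̂ = 242/400 = 0.605000

Check conditions for normal approximation:
  np̂ = 242 ≥ 10 ✓
  n(1-p̂) = 158 ≥ 10 ✓

The sample is large enough, so use a z-interval (normal approximation) for the proportion.

For 95% confidence, z* = 1.96 (from standard normal table)

Standard error: SE = √(p̂(1-p̂)/n) = √(0.605000×0.395000/400) = 0.02444253

Margin of error: E = z* × SE = 1.96 × 0.02444253 = 0.047907

Z-interval: p̂ ± E = 0.605000 ± 0.047907 = (0.557093, 0.652907)

Rounded to 4 decimal places:

(0.5571, 0.6529)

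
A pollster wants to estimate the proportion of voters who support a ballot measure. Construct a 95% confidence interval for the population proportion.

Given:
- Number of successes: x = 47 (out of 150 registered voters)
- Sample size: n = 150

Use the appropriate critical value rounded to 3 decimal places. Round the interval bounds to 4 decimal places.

Sample proportion: p̂ = 47/150 = 0.313333

Check conditions for normal approximation:
  np̂ = 47 ≥ 10 ✓
  n(1-p̂) = 103 ≥ 10 ✓

The sample is large enough, so use a z-interval (normal approximation) for the proportion.

For 95% confidence, z* = 1.96 (from standard normal table)

Standard error: SE = √(p̂(1-p̂)/n) = √(0.313333×0.686667/150) = 0.03787308

Margin of error: E = z* × SE = 1.96 × 0.03787308 = 0.074231

Z-interval: p̂ ± E = 0.313333 ± 0.074231 = (0.239102, 0.387565)

Rounded to 4 decimal places:

(0.2391, 0.3876)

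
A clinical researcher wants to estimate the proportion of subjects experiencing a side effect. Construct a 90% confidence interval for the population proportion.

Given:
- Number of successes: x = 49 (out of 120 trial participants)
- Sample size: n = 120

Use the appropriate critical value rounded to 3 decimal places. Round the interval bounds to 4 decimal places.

Sample proportion: p̂ = 49/120 = 0.408333

Check conditions for normal approximation:
  np̂ = 49 ≥ 10 ✓
  n(1-p̂) = 71 ≥ 10 ✓

The sample is large enough, so use a z-interval (normal approximation) for the proportion.

For 90% confidence, z* = 1.645 (from standard normal table)

Standard error: SE = √(p̂(1-p̂)/n) = √(0.408333×0.591667/120) = 0.04486993

Margin of error: E = z* × SE = 1.645 × 0.04486993 = 0.073811

Z-interval: p̂ ± E = 0.408333 ± 0.073811 = (0.334522, 0.482144)

Rounded to 4 decimal places:

(0.3345, 0.4821)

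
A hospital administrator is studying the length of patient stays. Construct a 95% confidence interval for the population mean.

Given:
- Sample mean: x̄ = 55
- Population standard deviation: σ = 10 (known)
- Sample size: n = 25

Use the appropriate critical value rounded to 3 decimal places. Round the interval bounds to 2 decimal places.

The population standard deviation σ is known, so use a z-interval (standard normal critical value).

For 95% confidence, z* = 1.96 (from standard normal table)

Standard error: SE = σ/√n = 10/√25 = 2.000000

Margin of error: E = z* × SE = 1.96 × 2.000000 = 3.9200

Z-interval: x̄ ± E = 55 ± 3.9200 = (51.0800, 58.9200)

Rounded to 2 decimal places:

(51.08, 58.92)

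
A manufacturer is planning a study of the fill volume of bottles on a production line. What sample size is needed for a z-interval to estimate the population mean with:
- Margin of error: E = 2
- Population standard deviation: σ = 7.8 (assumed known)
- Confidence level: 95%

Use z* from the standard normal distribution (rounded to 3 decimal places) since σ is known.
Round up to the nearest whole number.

Using z* since population σ is known (z-interval formula).

For 95% confidence, z* = 1.96 (from standard normal table)

Sample size formula for z-interval: n = (z*σ/E)²

n = (1.96 × 7.8 / 2)²
  = (7.644000)²
  = 58.4307

Round up to the nearest whole number: n = 59

59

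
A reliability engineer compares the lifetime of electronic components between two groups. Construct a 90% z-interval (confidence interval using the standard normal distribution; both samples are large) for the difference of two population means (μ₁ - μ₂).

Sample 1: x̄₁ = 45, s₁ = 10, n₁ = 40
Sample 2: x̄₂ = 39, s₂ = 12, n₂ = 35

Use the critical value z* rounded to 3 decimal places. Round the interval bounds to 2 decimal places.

Both samples are large (n₁ = 40 ≥ 30, n₂ = 35 ≥ 30), so a z-interval for the difference of means applies.

Point estimate: x̄₁ - x̄₂ = 45 - 39 = 6

Standard error: SE = √(s₁²/n₁ + s₂²/n₂)
= √(10²/40 + 12²/35)
= √(2.500000 + 4.114286)
= 2.571825

For 90% confidence, z* = 1.645 (from standard normal table)
Margin of error: E = z* × SE = 1.645 × 2.571825 = 4.2307

Z-interval: (x̄₁ - x̄₂) ± E = 6 ± 4.2307 = (1.7693, 10.2307)

Rounded to 2 decimal places:

(1.77, 10.23)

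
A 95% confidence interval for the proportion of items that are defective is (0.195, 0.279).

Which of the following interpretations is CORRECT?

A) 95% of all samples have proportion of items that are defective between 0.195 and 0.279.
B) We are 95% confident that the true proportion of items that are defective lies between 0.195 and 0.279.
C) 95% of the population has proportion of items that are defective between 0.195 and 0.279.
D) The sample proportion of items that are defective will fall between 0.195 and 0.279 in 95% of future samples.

A confidence interval represents our confidence in the procedure, not a probability statement about the parameter.

Key concept: If we repeated this sampling process many times and computed a 95% CI each time, about 95% of those intervals would contain the true population parameter.

For this specific interval (0.195, 0.279):
- Midpoint (point estimate): 0.237
- Margin of error: 0.042

The correct interpretation is the one stating confidence that the true parameter lies in the interval — option B.

B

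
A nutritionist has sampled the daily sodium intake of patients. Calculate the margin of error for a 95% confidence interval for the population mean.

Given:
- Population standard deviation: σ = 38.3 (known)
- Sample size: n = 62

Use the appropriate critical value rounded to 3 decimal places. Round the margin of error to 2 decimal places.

The population standard deviation σ is known, so use the z-interval margin of error formula.

For 95% confidence, z* = 1.96 (from standard normal table)

Margin of error formula for z-interval: E = z* × σ/√n

E = 1.96 × 38.3/√62
  = 1.96 × 4.864105
  = 9.5336

Rounded to 2 decimal places:

9.53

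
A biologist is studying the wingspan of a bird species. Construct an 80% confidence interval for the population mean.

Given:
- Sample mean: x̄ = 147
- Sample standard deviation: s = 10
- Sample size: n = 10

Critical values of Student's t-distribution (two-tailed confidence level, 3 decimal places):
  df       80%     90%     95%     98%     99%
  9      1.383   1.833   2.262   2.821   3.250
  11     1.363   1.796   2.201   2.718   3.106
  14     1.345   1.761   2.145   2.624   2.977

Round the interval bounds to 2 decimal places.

The population standard deviation σ is unknown (only the sample standard deviation s is given), so use a t-interval with df = n - 1 = 10 - 1 = 9.

For 80% confidence with df = 9, t* = 1.383 (from t-table)

Standard error: SE = s/√n = 10/√10 = 3.162278

Margin of error: E = t* × SE = 1.383 × 3.162278 = 4.3734

T-interval: x̄ ± E = 147 ± 4.3734 = (142.6266, 151.3734)

Rounded to 2 decimal places:

(142.63, 151.37)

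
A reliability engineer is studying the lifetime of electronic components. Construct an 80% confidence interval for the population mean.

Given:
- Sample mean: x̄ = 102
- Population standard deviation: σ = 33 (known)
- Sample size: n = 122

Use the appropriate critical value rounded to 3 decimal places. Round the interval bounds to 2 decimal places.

The population standard deviation σ is known, so use a z-interval (standard normal critical value).

For 80% confidence, z* = 1.282 (from standard normal table)

Standard error: SE = σ/√n = 33/√122 = 2.987680

Margin of error: E = z* × SE = 1.282 × 2.987680 = 3.8302

Z-interval: x̄ ± E = 102 ± 3.8302 = (98.1698, 105.8302)

Rounded to 2 decimal places:

(98.17, 105.83)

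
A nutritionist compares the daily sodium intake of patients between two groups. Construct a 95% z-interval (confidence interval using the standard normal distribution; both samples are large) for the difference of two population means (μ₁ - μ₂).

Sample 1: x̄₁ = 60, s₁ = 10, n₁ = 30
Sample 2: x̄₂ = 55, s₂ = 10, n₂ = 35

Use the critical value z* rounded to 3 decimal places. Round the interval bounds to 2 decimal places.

Both samples are large (n₁ = 30 ≥ 30, n₂ = 35 ≥ 30), so a z-interval for the difference of means applies.

Point estimate: x̄₁ - x̄₂ = 60 - 55 = 5

Standard error: SE = √(s₁²/n₁ + s₂²/n₂)
= √(10²/30 + 10²/35)
= √(3.333333 + 2.857143)
= 2.488067

For 95% confidence, z* = 1.96 (from standard normal table)
Margin of error: E = z* × SE = 1.96 × 2.488067 = 4.8766

Z-interval: (x̄₁ - x̄₂) ± E = 5 ± 4.8766 = (0.1234, 9.8766)

Rounded to 2 decimal places:

(0.12, 9.88)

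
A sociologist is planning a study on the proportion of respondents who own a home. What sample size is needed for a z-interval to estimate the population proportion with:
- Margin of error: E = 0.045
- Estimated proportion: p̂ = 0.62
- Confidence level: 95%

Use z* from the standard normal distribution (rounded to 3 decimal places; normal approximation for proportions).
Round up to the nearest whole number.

Using z* for proportion z-interval (normal approximation).

For 95% confidence, z* = 1.96 (from standard normal table)

Sample size formula for proportion z-interval: n = z*²p̂(1-p̂)/E²

n = 1.96² × 0.62 × 0.38 / 0.045²
  = 3.8416 × 0.2356 / 0.002025
  = 446.9536

Round up to the nearest whole number: n = 447

447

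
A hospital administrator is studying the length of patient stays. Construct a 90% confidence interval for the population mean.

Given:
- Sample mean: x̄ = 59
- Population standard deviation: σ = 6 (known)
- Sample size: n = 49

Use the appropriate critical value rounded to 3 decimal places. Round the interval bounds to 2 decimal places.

The population standard deviation σ is known, so use a z-interval (standard normal critical value).

For 90% confidence, z* = 1.645 (from standard normal table)

Standard error: SE = σ/√n = 6/√49 = 0.857143

Margin of error: E = z* × SE = 1.645 × 0.857143 = 1.4100

Z-interval: x̄ ± E = 59 ± 1.4100 = (57.5900, 60.4100)

Rounded to 2 decimal places:

(57.59, 60.41)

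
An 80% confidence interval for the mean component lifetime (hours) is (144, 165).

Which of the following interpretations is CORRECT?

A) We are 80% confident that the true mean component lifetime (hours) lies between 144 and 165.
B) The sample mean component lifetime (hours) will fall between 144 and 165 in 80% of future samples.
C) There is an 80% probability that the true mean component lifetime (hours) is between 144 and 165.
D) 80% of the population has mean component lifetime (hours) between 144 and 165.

A confidence interval represents our confidence in the procedure, not a probability statement about the parameter.

Key concept: If we repeated this sampling process many times and computed an 80% CI each time, about 80% of those intervals would contain the true population parameter.

For this specific interval (144, 165):
- Midpoint (point estimate): 154.5
- Margin of error: 10.5

The correct interpretation is the one stating confidence that the true parameter lies in the interval — option A.

A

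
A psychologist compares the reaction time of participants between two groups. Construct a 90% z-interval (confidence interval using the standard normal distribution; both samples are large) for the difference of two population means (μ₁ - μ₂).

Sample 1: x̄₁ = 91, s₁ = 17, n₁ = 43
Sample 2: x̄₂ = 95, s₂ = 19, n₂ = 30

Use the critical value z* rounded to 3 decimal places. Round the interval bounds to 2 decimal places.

Both samples are large (n₁ = 43 ≥ 30, n₂ = 30 ≥ 30), so a z-interval for the difference of means applies.

Point estimate: x̄₁ - x̄₂ = 91 - 95 = -4

Standard error: SE = √(s₁²/n₁ + s₂²/n₂)
= √(17²/43 + 19²/30)
= √(6.720930 + 12.033333)
= 4.330619

For 90% confidence, z* = 1.645 (from standard normal table)
Margin of error: E = z* × SE = 1.645 × 4.330619 = 7.1239

Z-interval: (x̄₁ - x̄₂) ± E = -4 ± 7.1239 = (-11.1239, 3.1239)

Rounded to 2 decimal places:

(-11.12, 3.12)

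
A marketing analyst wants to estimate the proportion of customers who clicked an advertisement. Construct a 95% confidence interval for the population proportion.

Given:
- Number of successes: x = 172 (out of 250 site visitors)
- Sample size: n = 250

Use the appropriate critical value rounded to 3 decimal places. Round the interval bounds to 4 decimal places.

Sample proportion: p̂ = 172/250 = 0.688000

Check conditions for normal approximation:
  np̂ = 172 ≥ 10 ✓
  n(1-p̂) = 78 ≥ 10 ✓

The sample is large enough, so use a z-interval (normal approximation) for the proportion.

For 95% confidence, z* = 1.96 (from standard normal table)

Standard error: SE = √(p̂(1-p̂)/n) = √(0.688000×0.312000/250) = 0.02930229

Margin of error: E = z* × SE = 1.96 × 0.02930229 = 0.057432

Z-interval: p̂ ± E = 0.688000 ± 0.057432 = (0.630568, 0.745432)

Rounded to 4 decimal places:

(0.6306, 0.7454)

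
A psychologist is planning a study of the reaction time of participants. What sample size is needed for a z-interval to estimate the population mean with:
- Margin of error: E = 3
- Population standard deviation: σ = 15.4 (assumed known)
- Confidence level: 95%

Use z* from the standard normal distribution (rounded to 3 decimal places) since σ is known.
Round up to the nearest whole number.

Using z* since population σ is known (z-interval formula).

For 95% confidence, z* = 1.96 (from standard normal table)

Sample size formula for z-interval: n = (z*σ/E)²

n = (1.96 × 15.4 / 3)²
  = (10.061333)²
  = 101.2304

Round up to the nearest whole number: n = 102

102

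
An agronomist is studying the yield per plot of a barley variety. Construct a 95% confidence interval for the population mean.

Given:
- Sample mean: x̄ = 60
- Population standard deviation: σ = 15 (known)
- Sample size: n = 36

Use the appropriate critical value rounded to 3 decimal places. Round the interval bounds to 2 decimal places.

The population standard deviation σ is known, so use a z-interval (standard normal critical value).

For 95% confidence, z* = 1.96 (from standard normal table)

Standard error: SE = σ/√n = 15/√36 = 2.500000

Margin of error: E = z* × SE = 1.96 × 2.500000 = 4.9000

Z-interval: x̄ ± E = 60 ± 4.9000 = (55.1000, 64.9000)

Rounded to 2 decimal places:

(55.10, 64.90)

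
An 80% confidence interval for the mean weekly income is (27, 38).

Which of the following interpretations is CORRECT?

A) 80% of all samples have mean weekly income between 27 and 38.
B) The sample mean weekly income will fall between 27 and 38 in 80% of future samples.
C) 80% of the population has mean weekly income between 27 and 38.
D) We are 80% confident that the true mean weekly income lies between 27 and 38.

A confidence interval represents our confidence in the procedure, not a probability statement about the parameter.

Key concept: If we repeated this sampling process many times and computed an 80% CI each time, about 80% of those intervals would contain the true population parameter.

For this specific interval (27, 38):
- Midpoint (point estimate): 32.5
- Margin of error: 5.5

The correct interpretation is the one stating confidence that the true parameter lies in the interval — option D.

D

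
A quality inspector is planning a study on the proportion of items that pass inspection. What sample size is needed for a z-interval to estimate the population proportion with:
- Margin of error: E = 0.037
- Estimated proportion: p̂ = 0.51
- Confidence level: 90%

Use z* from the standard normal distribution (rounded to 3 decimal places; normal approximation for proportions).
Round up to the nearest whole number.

Using z* for proportion z-interval (normal approximation).

For 90% confidence, z* = 1.645 (from standard normal table)

Sample size formula for proportion z-interval: n = z*²p̂(1-p̂)/E²

n = 1.645² × 0.51 × 0.49 / 0.037²
  = 2.706025 × 0.2499 / 0.001369
  = 493.9632

Round up to the nearest whole number: n = 494

494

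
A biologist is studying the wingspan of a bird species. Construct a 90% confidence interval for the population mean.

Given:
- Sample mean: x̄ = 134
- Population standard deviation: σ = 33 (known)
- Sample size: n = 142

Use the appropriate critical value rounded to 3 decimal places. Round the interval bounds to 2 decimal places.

The population standard deviation σ is known, so use a z-interval (standard normal critical value).

For 90% confidence, z* = 1.645 (from standard normal table)

Standard error: SE = σ/√n = 33/√142 = 2.769298

Margin of error: E = z* × SE = 1.645 × 2.769298 = 4.5555

Z-interval: x̄ ± E = 134 ± 4.5555 = (129.4445, 138.5555)

Rounded to 2 decimal places:

(129.44, 138.56)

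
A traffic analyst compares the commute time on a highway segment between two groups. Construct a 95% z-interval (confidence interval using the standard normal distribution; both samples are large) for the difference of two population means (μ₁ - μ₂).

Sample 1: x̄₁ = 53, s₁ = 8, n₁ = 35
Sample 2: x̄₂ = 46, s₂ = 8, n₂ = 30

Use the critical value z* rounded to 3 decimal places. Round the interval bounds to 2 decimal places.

Both samples are large (n₁ = 35 ≥ 30, n₂ = 30 ≥ 30), so a z-interval for the difference of means applies.

Point estimate: x̄₁ - x̄₂ = 53 - 46 = 7

Standard error: SE = √(s₁²/n₁ + s₂²/n₂)
= √(8²/35 + 8²/30)
= √(1.828571 + 2.133333)
= 1.990453

For 95% confidence, z* = 1.96 (from standard normal table)
Margin of error: E = z* × SE = 1.96 × 1.990453 = 3.9013

Z-interval: (x̄₁ - x̄₂) ± E = 7 ± 3.9013 = (3.0987, 10.9013)

Rounded to 2 decimal places:

(3.10, 10.90)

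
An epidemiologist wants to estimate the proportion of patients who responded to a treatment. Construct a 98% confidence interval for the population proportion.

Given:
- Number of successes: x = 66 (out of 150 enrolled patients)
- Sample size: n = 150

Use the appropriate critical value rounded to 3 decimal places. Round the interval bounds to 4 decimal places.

Sample proportion: p̂ = 66/150 = 0.440000

Check conditions for normal approximation:
  np̂ = 66 ≥ 10 ✓
  n(1-p̂) = 84 ≥ 10 ✓

The sample is large enough, so use a z-interval (normal approximation) for the proportion.

For 98% confidence, z* = 2.326 (from standard normal table)

Standard error: SE = √(p̂(1-p̂)/n) = √(0.440000×0.560000/150) = 0.04052982

Margin of error: E = z* × SE = 2.326 × 0.04052982 = 0.094272

Z-interval: p̂ ± E = 0.440000 ± 0.094272 = (0.345728, 0.534272)

Rounded to 4 decimal places:

(0.3457, 0.5343)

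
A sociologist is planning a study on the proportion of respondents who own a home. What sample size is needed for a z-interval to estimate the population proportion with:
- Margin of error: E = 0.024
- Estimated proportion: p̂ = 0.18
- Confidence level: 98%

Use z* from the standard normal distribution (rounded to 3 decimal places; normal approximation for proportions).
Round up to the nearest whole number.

Using z* for proportion z-interval (normal approximation).

For 98% confidence, z* = 2.326 (from standard normal table)

Sample size formula for proportion z-interval: n = z*²p̂(1-p̂)/E²

n = 2.326² × 0.18 × 0.82 / 0.024²
  = 5.410276 × 0.1476 / 0.000576
  = 1386.3832

Round up to the nearest whole number: n = 1387

1387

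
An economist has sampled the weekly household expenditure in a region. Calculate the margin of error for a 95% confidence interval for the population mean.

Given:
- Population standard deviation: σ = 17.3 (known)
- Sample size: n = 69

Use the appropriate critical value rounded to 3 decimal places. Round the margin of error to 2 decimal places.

The population standard deviation σ is known, so use the z-interval margin of error formula.

For 95% confidence, z* = 1.96 (from standard normal table)

Margin of error formula for z-interval: E = z* × σ/√n

E = 1.96 × 17.3/√69
  = 1.96 × 2.082675
  = 4.0820

Rounded to 2 decimal places:

4.08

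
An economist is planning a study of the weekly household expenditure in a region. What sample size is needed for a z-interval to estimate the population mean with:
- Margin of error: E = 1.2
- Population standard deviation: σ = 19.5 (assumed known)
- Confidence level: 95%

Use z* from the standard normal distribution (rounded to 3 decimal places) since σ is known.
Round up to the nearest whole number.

Using z* since population σ is known (z-interval formula).

For 95% confidence, z* = 1.96 (from standard normal table)

Sample size formula for z-interval: n = (z*σ/E)²

n = (1.96 × 19.5 / 1.2)²
  = (31.850000)²
  = 1014.4225

Round up to the nearest whole number: n = 1015

1015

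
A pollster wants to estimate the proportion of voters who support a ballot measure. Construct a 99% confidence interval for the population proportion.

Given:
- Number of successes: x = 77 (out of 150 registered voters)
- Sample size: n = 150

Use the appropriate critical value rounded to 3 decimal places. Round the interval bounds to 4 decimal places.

Sample proportion: p̂ = 77/150 = 0.513333

Check conditions for normal approximation:
  np̂ = 77 ≥ 10 ✓
  n(1-p̂) = 73 ≥ 10 ✓

The sample is large enough, so use a z-interval (normal approximation) for the proportion.

For 99% confidence, z* = 2.576 (from standard normal table)

Standard error: SE = √(p̂(1-p̂)/n) = √(0.513333×0.486667/150) = 0.04081031

Margin of error: E = z* × SE = 2.576 × 0.04081031 = 0.105127

Z-interval: p̂ ± E = 0.513333 ± 0.105127 = (0.408206, 0.618461)

Rounded to 4 decimal places:

(0.4082, 0.6185)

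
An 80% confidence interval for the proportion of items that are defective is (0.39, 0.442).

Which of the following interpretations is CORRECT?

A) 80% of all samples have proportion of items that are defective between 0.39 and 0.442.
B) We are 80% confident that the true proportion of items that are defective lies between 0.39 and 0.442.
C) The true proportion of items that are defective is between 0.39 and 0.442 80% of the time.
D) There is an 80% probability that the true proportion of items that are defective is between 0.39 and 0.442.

A confidence interval represents our confidence in the procedure, not a probability statement about the parameter.

Key concept: If we repeated this sampling process many times and computed an 80% CI each time, about 80% of those intervals would contain the true population parameter.

For this specific interval (0.39, 0.442):
- Midpoint (point estimate): 0.416
- Margin of error: 0.026

The correct interpretation is the one stating confidence that the true parameter lies in the interval — option B.

B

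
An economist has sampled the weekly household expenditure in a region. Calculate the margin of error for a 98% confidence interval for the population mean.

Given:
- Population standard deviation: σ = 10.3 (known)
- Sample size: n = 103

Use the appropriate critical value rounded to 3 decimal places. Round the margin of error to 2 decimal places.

The population standard deviation σ is known, so use the z-interval margin of error formula.

For 98% confidence, z* = 2.326 (from standard normal table)

Margin of error formula for z-interval: E = z* × σ/√n

E = 2.326 × 10.3/√103
  = 2.326 × 1.014889
  = 2.3606

Rounded to 2 decimal places:

2.36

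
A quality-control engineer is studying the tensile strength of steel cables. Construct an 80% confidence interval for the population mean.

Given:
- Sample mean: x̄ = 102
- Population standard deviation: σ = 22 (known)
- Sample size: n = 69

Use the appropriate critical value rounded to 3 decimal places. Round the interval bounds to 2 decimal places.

The population standard deviation σ is known, so use a z-interval (standard normal critical value).

For 80% confidence, z* = 1.282 (from standard normal table)

Standard error: SE = σ/√n = 22/√69 = 2.648489

Margin of error: E = z* × SE = 1.282 × 2.648489 = 3.3954

Z-interval: x̄ ± E = 102 ± 3.3954 = (98.6046, 105.3954)

Rounded to 2 decimal places:

(98.60, 105.40)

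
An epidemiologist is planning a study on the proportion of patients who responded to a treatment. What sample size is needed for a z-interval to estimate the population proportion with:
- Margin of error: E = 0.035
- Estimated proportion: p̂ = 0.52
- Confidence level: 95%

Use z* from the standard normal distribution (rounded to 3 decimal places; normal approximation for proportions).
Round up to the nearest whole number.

Using z* for proportion z-interval (normal approximation).

For 95% confidence, z* = 1.96 (from standard normal table)

Sample size formula for proportion z-interval: n = z*²p̂(1-p̂)/E²

n = 1.96² × 0.52 × 0.48 / 0.035²
  = 3.8416 × 0.2496 / 0.001225
  = 782.7456

Round up to the nearest whole number: n = 783

783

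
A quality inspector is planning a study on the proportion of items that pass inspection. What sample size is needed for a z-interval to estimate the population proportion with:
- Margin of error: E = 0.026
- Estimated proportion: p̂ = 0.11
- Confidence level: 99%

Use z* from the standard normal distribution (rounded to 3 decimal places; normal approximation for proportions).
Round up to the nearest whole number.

Using z* for proportion z-interval (normal approximation).

For 99% confidence, z* = 2.576 (from standard normal table)

Sample size formula for proportion z-interval: n = z*²p̂(1-p̂)/E²

n = 2.576² × 0.11 × 0.89 / 0.026²
  = 6.635776 × 0.0979 / 0.000676
  = 961.0096

Round up to the nearest whole number: n = 962

962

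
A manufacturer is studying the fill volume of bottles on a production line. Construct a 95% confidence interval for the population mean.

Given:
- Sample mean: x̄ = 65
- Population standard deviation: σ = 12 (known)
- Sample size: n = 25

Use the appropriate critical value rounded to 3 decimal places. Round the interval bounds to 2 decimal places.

The population standard deviation σ is known, so use a z-interval (standard normal critical value).

For 95% confidence, z* = 1.96 (from standard normal table)

Standard error: SE = σ/√n = 12/√25 = 2.400000

Margin of error: E = z* × SE = 1.96 × 2.400000 = 4.7040

Z-interval: x̄ ± E = 65 ± 4.7040 = (60.2960, 69.7040)

Rounded to 2 decimal places:

(60.30, 69.70)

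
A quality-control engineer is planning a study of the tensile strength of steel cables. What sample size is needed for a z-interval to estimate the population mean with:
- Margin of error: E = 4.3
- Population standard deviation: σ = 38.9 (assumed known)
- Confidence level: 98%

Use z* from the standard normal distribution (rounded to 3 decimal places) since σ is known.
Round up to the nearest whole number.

Using z* since population σ is known (z-interval formula).

For 98% confidence, z* = 2.326 (from standard normal table)

Sample size formula for z-interval: n = (z*σ/E)²

n = (2.326 × 38.9 / 4.3)²
  = (21.042186)²
  = 442.7736

Round up to the nearest whole number: n = 443

443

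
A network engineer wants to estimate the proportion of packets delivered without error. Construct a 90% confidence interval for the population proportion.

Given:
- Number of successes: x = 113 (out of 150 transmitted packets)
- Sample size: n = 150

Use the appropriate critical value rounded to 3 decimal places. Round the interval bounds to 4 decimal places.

Sample proportion: p̂ = 113/150 = 0.753333

Check conditions for normal approximation:
  np̂ = 113 ≥ 10 ✓
  n(1-p̂) = 37 ≥ 10 ✓

The sample is large enough, so use a z-interval (normal approximation) for the proportion.

For 90% confidence, z* = 1.645 (from standard normal table)

Standard error: SE = √(p̂(1-p̂)/n) = √(0.753333×0.246667/150) = 0.03519680

Margin of error: E = z* × SE = 1.645 × 0.03519680 = 0.057899

Z-interval: p̂ ± E = 0.753333 ± 0.057899 = (0.695435, 0.811232)

Rounded to 4 decimal places:

(0.6954, 0.8112)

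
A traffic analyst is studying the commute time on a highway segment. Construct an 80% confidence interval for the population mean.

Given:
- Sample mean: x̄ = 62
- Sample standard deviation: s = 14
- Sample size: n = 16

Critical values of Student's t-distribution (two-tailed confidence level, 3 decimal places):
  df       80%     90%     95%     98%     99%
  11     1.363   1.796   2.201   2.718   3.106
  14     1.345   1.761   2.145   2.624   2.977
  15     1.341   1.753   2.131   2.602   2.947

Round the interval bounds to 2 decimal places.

The population standard deviation σ is unknown (only the sample standard deviation s is given), so use a t-interval with df = n - 1 = 16 - 1 = 15.

For 80% confidence with df = 15, t* = 1.341 (from t-table)

Standard error: SE = s/√n = 14/√16 = 3.500000

Margin of error: E = t* × SE = 1.341 × 3.500000 = 4.6935

T-interval: x̄ ± E = 62 ± 4.6935 = (57.3065, 66.6935)

Rounded to 2 decimal places:

(57.31, 66.69)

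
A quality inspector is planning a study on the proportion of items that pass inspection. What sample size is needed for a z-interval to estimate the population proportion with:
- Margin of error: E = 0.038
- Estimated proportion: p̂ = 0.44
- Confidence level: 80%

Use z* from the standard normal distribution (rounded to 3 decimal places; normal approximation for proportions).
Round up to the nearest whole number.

Using z* for proportion z-interval (normal approximation).

For 80% confidence, z* = 1.282 (from standard normal table)

Sample size formula for proportion z-interval: n = z*²p̂(1-p̂)/E²

n = 1.282² × 0.44 × 0.56 / 0.038²
  = 1.643524 × 0.2464 / 0.001444
  = 280.4462

Round up to the nearest whole number: n = 281

281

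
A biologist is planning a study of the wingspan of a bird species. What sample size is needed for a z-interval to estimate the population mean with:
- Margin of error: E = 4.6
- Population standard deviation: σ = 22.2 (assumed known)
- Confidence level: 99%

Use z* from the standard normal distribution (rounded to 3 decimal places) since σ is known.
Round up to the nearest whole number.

Using z* since population σ is known (z-interval formula).

For 99% confidence, z* = 2.576 (from standard normal table)

Sample size formula for z-interval: n = (z*σ/E)²

n = (2.576 × 22.2 / 4.6)²
  = (12.432000)²
  = 154.5546

Round up to the nearest whole number: n = 155

155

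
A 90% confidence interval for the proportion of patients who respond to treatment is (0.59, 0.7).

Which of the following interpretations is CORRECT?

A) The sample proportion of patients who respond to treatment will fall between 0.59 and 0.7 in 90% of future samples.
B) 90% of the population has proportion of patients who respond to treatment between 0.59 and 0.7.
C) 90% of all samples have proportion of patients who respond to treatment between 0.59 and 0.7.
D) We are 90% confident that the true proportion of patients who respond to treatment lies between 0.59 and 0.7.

A confidence interval represents our confidence in the procedure, not a probability statement about the parameter.

Key concept: If we repeated this sampling process many times and computed a 90% CI each time, about 90% of those intervals would contain the true population parameter.

For this specific interval (0.59, 0.7):
- Midpoint (point estimate): 0.645
- Margin of error: 0.055

The correct interpretation is the one stating confidence that the true parameter lies in the interval — option D.

D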